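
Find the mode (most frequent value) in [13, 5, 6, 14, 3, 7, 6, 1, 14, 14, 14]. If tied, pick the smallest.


Count the frequency of each value:
  1 appears 1 time(s)
  3 appears 1 time(s)
  5 appears 1 time(s)
  6 appears 2 time(s)
  7 appears 1 time(s)
  13 appears 1 time(s)
  14 appears 4 time(s)
Maximum frequency is 4.
Only 14 reaches that frequency, so it is the mode.
Final answer: 14


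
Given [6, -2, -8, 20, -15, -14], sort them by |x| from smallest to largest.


Compute absolute values:
  |6| = 6
  |-2| = 2
  |-8| = 8
  |20| = 20
  |-15| = 15
  |-14| = 14
Absolute values in increasing order: 2 < 6 < 8 < 14 < 15 < 20
Listing the original numbers in that order gives the answer.
Final answer: [-2, 6, -8, -14, -15, 20]


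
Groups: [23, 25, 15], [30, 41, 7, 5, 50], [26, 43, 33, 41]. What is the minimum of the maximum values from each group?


Find max of each group:
  Group 1: [23, 25, 15] -> max = 25
  Group 2: [30, 41, 7, 5, 50] -> max = 50
  Group 3: [26, 43, 33, 41] -> max = 43
Maxes: [25, 50, 43]
Minimum of maxes = 25
Final answer: 25


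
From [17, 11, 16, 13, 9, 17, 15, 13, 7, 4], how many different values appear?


List all unique values:
Distinct values: [4, 7, 9, 11, 13, 15, 16, 17]
Count = 8
Final answer: 8


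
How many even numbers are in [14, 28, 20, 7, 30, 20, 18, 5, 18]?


Check each element:
  14 is even
  28 is even
  20 is even
  7 is odd
  30 is even
  20 is even
  18 is even
  5 is odd
  18 is even
Evens: [14, 28, 20, 30, 20, 18, 18]
Count of evens = 7
Final answer: 7


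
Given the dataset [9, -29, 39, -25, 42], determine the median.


First, sort the list: [-29, -25, 9, 39, 42]
The list has 5 elements (odd count).
The middle index is 2 (0-based), and the element there is 9.
Final answer: 9


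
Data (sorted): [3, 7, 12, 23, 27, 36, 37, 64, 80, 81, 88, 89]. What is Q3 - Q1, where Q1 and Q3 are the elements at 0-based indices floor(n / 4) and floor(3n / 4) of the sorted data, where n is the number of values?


The data has n = 12 elements.
Q1 index = floor(12 / 4) = floor(3) = 3; Q3 index = floor(3 * 12 / 4) = floor(9) = 9
Q1 = element at index 3 = 23
Q3 = element at index 9 = 81
IQR = 81 - 23 = 58
Final answer: 58


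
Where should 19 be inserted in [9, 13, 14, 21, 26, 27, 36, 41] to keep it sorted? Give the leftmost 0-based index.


List is sorted: [9, 13, 14, 21, 26, 27, 36, 41]
We need the leftmost position where 19 can be inserted, i.e. the first index whose element is >= 19 (or the end of the list if none is).
Binary search with low=0, high=8 (0-based indices):
  low=0, high=8, mid=4: a[4]=26 >= 19, so high = 4
  low=0, high=4, mid=2: a[2]=14 < 19, so low = 3
  low=3, high=4, mid=3: a[3]=21 >= 19, so high = 3
Now low = high = 3, so the insertion index is 3.
Final answer: 3


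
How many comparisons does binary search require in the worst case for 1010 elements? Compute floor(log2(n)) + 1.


Binary search halves the search space each step.
Maximum comparisons = floor(log2(1010)) + 1
log2(1010) = 9.9801
floor(log2(1010)) = 9, so 9 + 1 = 10
Final answer: 10


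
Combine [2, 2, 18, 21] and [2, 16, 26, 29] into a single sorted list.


List A: [2, 2, 18, 21]
List B: [2, 16, 26, 29]
Repeatedly compare the front elements and take the smaller:
  2 vs 2 -> take 2
  2 vs 2 -> take 2
  18 vs 2 -> take 2
  18 vs 16 -> take 16
  18 vs 26 -> take 18
  21 vs 26 -> take 21
  A is exhausted; append the rest of B: [26, 29]
Final answer: [2, 2, 2, 16, 18, 21, 26, 29]


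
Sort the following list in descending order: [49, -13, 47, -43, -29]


Original list: [49, -13, 47, -43, -29]
Repeatedly take the largest remaining element:
  Remaining [49, -13, 47, -43, -29] -> largest is 49
  Remaining [-13, 47, -43, -29] -> largest is 47
  Remaining [-13, -43, -29] -> largest is -13
  Remaining [-43, -29] -> largest is -29
  Remaining [-43] -> largest is -43
Collecting the picks in order gives the descending list.
Final answer: [49, 47, -13, -29, -43]


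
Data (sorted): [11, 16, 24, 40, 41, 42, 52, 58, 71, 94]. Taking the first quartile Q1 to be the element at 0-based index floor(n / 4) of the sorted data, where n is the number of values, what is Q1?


The list has n = 10 elements.
Q1 index = floor(10 / 4) = floor(2.5) = 2
Counting from index 0 in the sorted data, the element at index 2 is 24.
Final answer: 24


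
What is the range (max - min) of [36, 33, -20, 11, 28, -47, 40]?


Maximum value: 40
Minimum value: -47
Range = 40 - (-47) = 87
Final answer: 87


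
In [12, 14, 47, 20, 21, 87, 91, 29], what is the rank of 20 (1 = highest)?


Sort descending: [91, 87, 47, 29, 21, 20, 14, 12]
Find 20 in the sorted list.
20 is at position 6.
Final answer: 6


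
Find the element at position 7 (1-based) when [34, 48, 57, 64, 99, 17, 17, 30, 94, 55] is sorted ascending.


Sort ascending: [17, 17, 30, 34, 48, 55, 57, 64, 94, 99]
The 7th element (1-indexed) is at index 6.
Value = 57
Final answer: 57


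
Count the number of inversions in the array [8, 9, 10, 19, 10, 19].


For each element, count the later elements that are smaller than it:
  8 (index 0): smaller elements after it = [] -> 0
  9 (index 1): smaller elements after it = [] -> 0
  10 (index 2): smaller elements after it = [] -> 0
  19 (index 3): smaller elements after it = [10] -> 1
  10 (index 4): smaller elements after it = [] -> 0
Total inversions = 0 + 0 + 0 + 1 + 0 = 1
Final answer: 1


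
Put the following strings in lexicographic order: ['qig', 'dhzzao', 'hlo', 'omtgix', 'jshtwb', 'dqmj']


Compare strings character by character (the first differing letter decides):
  'dhzzao' < 'dqmj' since 'h' < 'q' at position 2
  'dqmj' < 'hlo' since 'd' < 'h' at position 1
  'hlo' < 'jshtwb' since 'h' < 'j' at position 1
  'jshtwb' < 'omtgix' since 'j' < 'o' at position 1
  'omtgix' < 'qig' since 'o' < 'q' at position 1
Chaining these comparisons gives the alphabetical order.
Final answer: ['dhzzao', 'dqmj', 'hlo', 'jshtwb', 'omtgix', 'qig']


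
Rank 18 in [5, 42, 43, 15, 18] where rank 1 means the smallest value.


Sort ascending: [5, 15, 18, 42, 43]
Find 18 in the sorted list.
18 is at position 3 (1-indexed).
Final answer: 3


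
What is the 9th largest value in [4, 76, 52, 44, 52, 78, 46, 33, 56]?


Sort descending: [78, 76, 56, 52, 52, 46, 44, 33, 4]
The 9th element (1-indexed) is at index 8.
Value = 4
Final answer: 4


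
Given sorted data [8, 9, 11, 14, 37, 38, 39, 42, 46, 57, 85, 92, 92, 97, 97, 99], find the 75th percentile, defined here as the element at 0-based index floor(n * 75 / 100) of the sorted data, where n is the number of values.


The dataset has n = 16 elements.
Index = floor(16 * 75 / 100) = floor(1200 / 100) = floor(12) = 12
Counting from index 0 in the sorted data, the element at index 12 is 92.
Final answer: 92


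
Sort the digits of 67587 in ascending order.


The number 67587 has digits: 6, 7, 5, 8, 7
Sorted: 5, 6, 7, 7, 8
Joining the sorted digits gives the result.
Final answer: 56778


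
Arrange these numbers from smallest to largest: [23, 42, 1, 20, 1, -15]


Original list: [23, 42, 1, 20, 1, -15]
Repeatedly take the smallest remaining element:
  Remaining [23, 42, 1, 20, 1, -15] -> smallest is -15
  Remaining [23, 42, 1, 20, 1] -> smallest is 1
  Remaining [23, 42, 20, 1] -> smallest is 1
  Remaining [23, 42, 20] -> smallest is 20
  Remaining [23, 42] -> smallest is 23
  Remaining [42] -> smallest is 42
Collecting the picks in order gives the sorted list.
Final answer: [-15, 1, 1, 20, 23, 42]


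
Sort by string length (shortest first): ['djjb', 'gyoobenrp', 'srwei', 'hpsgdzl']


Compute lengths:
  'djjb' has length 4
  'gyoobenrp' has length 9
  'srwei' has length 5
  'hpsgdzl' has length 7
Lengths in increasing order: 4 < 5 < 7 < 9
Listing the words in that order gives the answer.
Final answer: ['djjb', 'srwei', 'hpsgdzl', 'gyoobenrp']


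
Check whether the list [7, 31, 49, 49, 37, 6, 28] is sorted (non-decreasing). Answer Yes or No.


Check consecutive pairs:
  7 <= 31? True
  31 <= 49? True
  49 <= 49? True
  49 <= 37? False
  37 <= 6? False
  6 <= 28? True
2 consecutive pair(s) are out of order, so the list is not sorted.
Final answer: No


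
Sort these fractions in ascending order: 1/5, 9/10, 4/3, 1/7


Convert to decimal for comparison:
  1/5 = 0.2
  9/10 = 0.9
  4/3 = 1.3333
  1/7 = 0.1429
Decimals in increasing order: 0.1429 < 0.2 < 0.9 < 1.3333
Writing each back as its fraction gives the sorted order.
Final answer: 1/7, 1/5, 9/10, 4/3


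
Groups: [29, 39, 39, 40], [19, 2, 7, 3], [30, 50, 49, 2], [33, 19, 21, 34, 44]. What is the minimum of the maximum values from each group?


Find max of each group:
  Group 1: [29, 39, 39, 40] -> max = 40
  Group 2: [19, 2, 7, 3] -> max = 19
  Group 3: [30, 50, 49, 2] -> max = 50
  Group 4: [33, 19, 21, 34, 44] -> max = 44
Maxes: [40, 19, 50, 44]
Minimum of maxes = 19
Final answer: 19


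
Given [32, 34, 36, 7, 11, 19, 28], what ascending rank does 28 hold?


Sort ascending: [7, 11, 19, 28, 32, 34, 36]
Find 28 in the sorted list.
28 is at position 4 (1-indexed).
Final answer: 4


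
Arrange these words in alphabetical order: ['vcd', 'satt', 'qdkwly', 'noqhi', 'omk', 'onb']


Compare strings character by character (the first differing letter decides):
  'noqhi' < 'omk' since 'n' < 'o' at position 1
  'omk' < 'onb' since 'm' < 'n' at position 2
  'onb' < 'qdkwly' since 'o' < 'q' at position 1
  'qdkwly' < 'satt' since 'q' < 's' at position 1
  'satt' < 'vcd' since 's' < 'v' at position 1
Chaining these comparisons gives the alphabetical order.
Final answer: ['noqhi', 'omk', 'onb', 'qdkwly', 'satt', 'vcd']


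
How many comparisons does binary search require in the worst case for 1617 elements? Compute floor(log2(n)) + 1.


Binary search halves the search space each step.
Maximum comparisons = floor(log2(1617)) + 1
log2(1617) = 10.6591
floor(log2(1617)) = 10, so 10 + 1 = 11
Final answer: 11


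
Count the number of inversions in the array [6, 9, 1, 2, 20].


For each element, count the later elements that are smaller than it:
  6 (index 0): smaller elements after it = [1, 2] -> 2
  9 (index 1): smaller elements after it = [1, 2] -> 2
  1 (index 2): smaller elements after it = [] -> 0
  2 (index 3): smaller elements after it = [] -> 0
Total inversions = 2 + 2 + 0 + 0 = 4
Final answer: 4


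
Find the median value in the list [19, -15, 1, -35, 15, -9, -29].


First, sort the list: [-35, -29, -15, -9, 1, 15, 19]
The list has 7 elements (odd count).
The middle index is 3 (0-based), and the element there is -9.
Final answer: -9


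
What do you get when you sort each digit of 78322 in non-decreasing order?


The number 78322 has digits: 7, 8, 3, 2, 2
Sorted: 2, 2, 3, 7, 8
Joining the sorted digits gives the result.
Final answer: 22378


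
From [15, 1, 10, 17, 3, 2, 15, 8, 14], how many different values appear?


List all unique values:
Distinct values: [1, 2, 3, 8, 10, 14, 15, 17]
Count = 8
Final answer: 8


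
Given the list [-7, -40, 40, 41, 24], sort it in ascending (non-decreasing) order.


Original list: [-7, -40, 40, 41, 24]
Repeatedly take the smallest remaining element:
  Remaining [-7, -40, 40, 41, 24] -> smallest is -40
  Remaining [-7, 40, 41, 24] -> smallest is -7
  Remaining [40, 41, 24] -> smallest is 24
  Remaining [40, 41] -> smallest is 40
  Remaining [41] -> smallest is 41
Collecting the picks in order gives the sorted list.
Final answer: [-40, -7, 24, 40, 41]


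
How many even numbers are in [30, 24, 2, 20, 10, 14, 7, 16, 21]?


Check each element:
  30 is even
  24 is even
  2 is even
  20 is even
  10 is even
  14 is even
  7 is odd
  16 is even
  21 is odd
Evens: [30, 24, 2, 20, 10, 14, 16]
Count of evens = 7
Final answer: 7


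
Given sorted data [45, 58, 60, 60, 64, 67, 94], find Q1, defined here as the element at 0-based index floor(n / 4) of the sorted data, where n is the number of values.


The list has n = 7 elements.
Q1 index = floor(7 / 4) = floor(1.75) = 1
Counting from index 0 in the sorted data, the element at index 1 is 58.
Final answer: 58


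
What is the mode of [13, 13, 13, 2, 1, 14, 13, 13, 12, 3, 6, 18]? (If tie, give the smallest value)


Count the frequency of each value:
  1 appears 1 time(s)
  2 appears 1 time(s)
  3 appears 1 time(s)
  6 appears 1 time(s)
  12 appears 1 time(s)
  13 appears 5 time(s)
  14 appears 1 time(s)
  18 appears 1 time(s)
Maximum frequency is 5.
Only 13 reaches that frequency, so it is the mode.
Final answer: 13


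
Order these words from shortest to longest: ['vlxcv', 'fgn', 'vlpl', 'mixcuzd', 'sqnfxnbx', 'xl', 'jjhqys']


Compute lengths:
  'vlxcv' has length 5
  'fgn' has length 3
  'vlpl' has length 4
  'mixcuzd' has length 7
  'sqnfxnbx' has length 8
  'xl' has length 2
  'jjhqys' has length 6
Lengths in increasing order: 2 < 3 < 4 < 5 < 6 < 7 < 8
Listing the words in that order gives the answer.
Final answer: ['xl', 'fgn', 'vlpl', 'vlxcv', 'jjhqys', 'mixcuzd', 'sqnfxnbx']


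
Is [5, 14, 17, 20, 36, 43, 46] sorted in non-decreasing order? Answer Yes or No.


Check consecutive pairs:
  5 <= 14? True
  14 <= 17? True
  17 <= 20? True
  20 <= 36? True
  36 <= 43? True
  43 <= 46? True
Every consecutive pair is in order, so the list is non-decreasing.
Final answer: Yes


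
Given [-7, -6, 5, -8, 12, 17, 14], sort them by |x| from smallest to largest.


Compute absolute values:
  |-7| = 7
  |-6| = 6
  |5| = 5
  |-8| = 8
  |12| = 12
  |17| = 17
  |14| = 14
Absolute values in increasing order: 5 < 6 < 7 < 8 < 12 < 14 < 17
Listing the original numbers in that order gives the answer.
Final answer: [5, -6, -7, -8, 12, 14, 17]


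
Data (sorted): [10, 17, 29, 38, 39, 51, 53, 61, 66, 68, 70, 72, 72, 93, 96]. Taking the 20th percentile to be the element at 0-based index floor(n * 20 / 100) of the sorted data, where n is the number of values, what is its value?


The dataset has n = 15 elements.
Index = floor(15 * 20 / 100) = floor(300 / 100) = floor(3) = 3
Counting from index 0 in the sorted data, the element at index 3 is 38.
Final answer: 38


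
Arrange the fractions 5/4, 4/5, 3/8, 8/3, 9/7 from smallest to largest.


Convert to decimal for comparison:
  5/4 = 1.25
  4/5 = 0.8
  3/8 = 0.375
  8/3 = 2.6667
  9/7 = 1.2857
Decimals in increasing order: 0.375 < 0.8 < 1.25 < 1.2857 < 2.6667
Writing each back as its fraction gives the sorted order.
Final answer: 3/8, 4/5, 5/4, 9/7, 8/3


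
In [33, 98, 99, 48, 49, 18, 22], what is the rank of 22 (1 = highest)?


Sort descending: [99, 98, 49, 48, 33, 22, 18]
Find 22 in the sorted list.
22 is at position 6.
Final answer: 6


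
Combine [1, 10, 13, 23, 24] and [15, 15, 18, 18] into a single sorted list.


List A: [1, 10, 13, 23, 24]
List B: [15, 15, 18, 18]
Repeatedly compare the front elements and take the smaller:
  1 vs 15 -> take 1
  10 vs 15 -> take 10
  13 vs 15 -> take 13
  23 vs 15 -> take 15
  23 vs 15 -> take 15
  23 vs 18 -> take 18
  23 vs 18 -> take 18
  B is exhausted; append the rest of A: [23, 24]
Final answer: [1, 10, 13, 15, 15, 18, 18, 23, 24]


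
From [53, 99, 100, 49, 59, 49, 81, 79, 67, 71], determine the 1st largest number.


Sort descending: [100, 99, 81, 79, 71, 67, 59, 53, 49, 49]
The 1st element (1-indexed) is at index 0.
Value = 100
Final answer: 100


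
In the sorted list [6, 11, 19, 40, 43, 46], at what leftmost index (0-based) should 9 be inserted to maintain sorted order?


List is sorted: [6, 11, 19, 40, 43, 46]
We need the leftmost position where 9 can be inserted, i.e. the first index whose element is >= 9 (or the end of the list if none is).
Binary search with low=0, high=6 (0-based indices):
  low=0, high=6, mid=3: a[3]=40 >= 9, so high = 3
  low=0, high=3, mid=1: a[1]=11 >= 9, so high = 1
  low=0, high=1, mid=0: a[0]=6 < 9, so low = 1
Now low = high = 1, so the insertion index is 1.
Final answer: 1


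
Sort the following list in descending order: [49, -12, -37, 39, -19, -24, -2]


Original list: [49, -12, -37, 39, -19, -24, -2]
Repeatedly take the largest remaining element:
  Remaining [49, -12, -37, 39, -19, -24, -2] -> largest is 49
  Remaining [-12, -37, 39, -19, -24, -2] -> largest is 39
  Remaining [-12, -37, -19, -24, -2] -> largest is -2
  Remaining [-12, -37, -19, -24] -> largest is -12
  Remaining [-37, -19, -24] -> largest is -19
  Remaining [-37, -24] -> largest is -24
  Remaining [-37] -> largest is -37
Collecting the picks in order gives the descending list.
Final answer: [49, 39, -2, -12, -19, -24, -37]


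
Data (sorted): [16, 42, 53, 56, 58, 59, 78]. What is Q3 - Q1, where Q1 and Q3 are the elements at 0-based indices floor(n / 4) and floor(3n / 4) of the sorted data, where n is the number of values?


The data has n = 7 elements.
Q1 index = floor(7 / 4) = floor(1.75) = 1; Q3 index = floor(3 * 7 / 4) = floor(5.25) = 5
Q1 = element at index 1 = 42
Q3 = element at index 5 = 59
IQR = 59 - 42 = 17
Final answer: 17


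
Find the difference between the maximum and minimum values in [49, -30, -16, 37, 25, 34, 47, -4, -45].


Maximum value: 49
Minimum value: -45
Range = 49 - (-45) = 94
Final answer: 94


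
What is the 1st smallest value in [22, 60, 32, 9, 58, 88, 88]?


Sort ascending: [9, 22, 32, 58, 60, 88, 88]
The 1st element (1-indexed) is at index 0.
Value = 9
Final answer: 9


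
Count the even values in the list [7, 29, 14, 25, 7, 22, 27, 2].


Check each element:
  7 is odd
  29 is odd
  14 is even
  25 is odd
  7 is odd
  22 is even
  27 is odd
  2 is even
Evens: [14, 22, 2]
Count of evens = 3
Final answer: 3


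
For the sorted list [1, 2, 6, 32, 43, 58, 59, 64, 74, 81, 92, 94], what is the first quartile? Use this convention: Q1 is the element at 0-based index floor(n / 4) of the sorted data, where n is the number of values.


The list has n = 12 elements.
Q1 index = floor(12 / 4) = floor(3) = 3
Counting from index 0 in the sorted data, the element at index 3 is 32.
Final answer: 32


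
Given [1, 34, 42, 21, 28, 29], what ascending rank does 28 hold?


Sort ascending: [1, 21, 28, 29, 34, 42]
Find 28 in the sorted list.
28 is at position 3 (1-indexed).
Final answer: 3


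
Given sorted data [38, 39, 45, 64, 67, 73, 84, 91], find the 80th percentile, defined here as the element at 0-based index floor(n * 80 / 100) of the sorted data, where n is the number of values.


The dataset has n = 8 elements.
Index = floor(8 * 80 / 100) = floor(640 / 100) = floor(6.4) = 6
Counting from index 0 in the sorted data, the element at index 6 is 84.
Final answer: 84


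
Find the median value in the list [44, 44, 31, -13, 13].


First, sort the list: [-13, 13, 31, 44, 44]
The list has 5 elements (odd count).
The middle index is 2 (0-based), and the element there is 31.
Final answer: 31


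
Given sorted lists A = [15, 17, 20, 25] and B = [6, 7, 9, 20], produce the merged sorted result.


List A: [15, 17, 20, 25]
List B: [6, 7, 9, 20]
Repeatedly compare the front elements and take the smaller:
  15 vs 6 -> take 6
  15 vs 7 -> take 7
  15 vs 9 -> take 9
  15 vs 20 -> take 15
  17 vs 20 -> take 17
  20 vs 20 -> take 20
  25 vs 20 -> take 20
  B is exhausted; append the rest of A: [25]
Final answer: [6, 7, 9, 15, 17, 20, 20, 25]


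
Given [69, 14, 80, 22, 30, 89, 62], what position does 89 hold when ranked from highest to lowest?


Sort descending: [89, 80, 69, 62, 30, 22, 14]
Find 89 in the sorted list.
89 is at position 1.
Final answer: 1


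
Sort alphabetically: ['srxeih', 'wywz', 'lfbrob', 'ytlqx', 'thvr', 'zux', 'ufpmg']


Compare strings character by character (the first differing letter decides):
  'lfbrob' < 'srxeih' since 'l' < 's' at position 1
  'srxeih' < 'thvr' since 's' < 't' at position 1
  'thvr' < 'ufpmg' since 't' < 'u' at position 1
  'ufpmg' < 'wywz' since 'u' < 'w' at position 1
  'wywz' < 'ytlqx' since 'w' < 'y' at position 1
  'ytlqx' < 'zux' since 'y' < 'z' at position 1
Chaining these comparisons gives the alphabetical order.
Final answer: ['lfbrob', 'srxeih', 'thvr', 'ufpmg', 'wywz', 'ytlqx', 'zux']


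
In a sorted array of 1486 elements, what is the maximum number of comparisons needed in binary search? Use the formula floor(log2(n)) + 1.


Binary search halves the search space each step.
Maximum comparisons = floor(log2(1486)) + 1
log2(1486) = 10.5372
floor(log2(1486)) = 10, so 10 + 1 = 11
Final answer: 11


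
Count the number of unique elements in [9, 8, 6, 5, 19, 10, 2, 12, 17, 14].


List all unique values:
Distinct values: [2, 5, 6, 8, 9, 10, 12, 14, 17, 19]
Count = 10
Final answer: 10


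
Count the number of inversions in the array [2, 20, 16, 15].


For each element, count the later elements that are smaller than it:
  2 (index 0): smaller elements after it = [] -> 0
  20 (index 1): smaller elements after it = [16, 15] -> 2
  16 (index 2): smaller elements after it = [15] -> 1
Total inversions = 0 + 2 + 1 = 3
Final answer: 3


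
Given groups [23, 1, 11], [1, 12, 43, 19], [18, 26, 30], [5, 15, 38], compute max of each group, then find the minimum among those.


Find max of each group:
  Group 1: [23, 1, 11] -> max = 23
  Group 2: [1, 12, 43, 19] -> max = 43
  Group 3: [18, 26, 30] -> max = 30
  Group 4: [5, 15, 38] -> max = 38
Maxes: [23, 43, 30, 38]
Minimum of maxes = 23
Final answer: 23


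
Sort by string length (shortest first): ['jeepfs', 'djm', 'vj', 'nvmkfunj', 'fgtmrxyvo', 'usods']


Compute lengths:
  'jeepfs' has length 6
  'djm' has length 3
  'vj' has length 2
  'nvmkfunj' has length 8
  'fgtmrxyvo' has length 9
  'usods' has length 5
Lengths in increasing order: 2 < 3 < 5 < 6 < 8 < 9
Listing the words in that order gives the answer.
Final answer: ['vj', 'djm', 'usods', 'jeepfs', 'nvmkfunj', 'fgtmrxyvo']


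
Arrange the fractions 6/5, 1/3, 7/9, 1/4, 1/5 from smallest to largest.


Convert to decimal for comparison:
  6/5 = 1.2
  1/3 = 0.3333
  7/9 = 0.7778
  1/4 = 0.25
  1/5 = 0.2
Decimals in increasing order: 0.2 < 0.25 < 0.3333 < 0.7778 < 1.2
Writing each back as its fraction gives the sorted order.
Final answer: 1/5, 1/4, 1/3, 7/9, 6/5


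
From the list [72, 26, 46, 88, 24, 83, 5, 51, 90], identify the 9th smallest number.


Sort ascending: [5, 24, 26, 46, 51, 72, 83, 88, 90]
The 9th element (1-indexed) is at index 8.
Value = 90
Final answer: 90


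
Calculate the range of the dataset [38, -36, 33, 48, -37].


Maximum value: 48
Minimum value: -37
Range = 48 - (-37) = 85
Final answer: 85


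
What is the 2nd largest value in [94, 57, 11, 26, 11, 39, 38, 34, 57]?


Sort descending: [94, 57, 57, 39, 38, 34, 26, 11, 11]
The 2nd element (1-indexed) is at index 1.
Value = 57
Final answer: 57


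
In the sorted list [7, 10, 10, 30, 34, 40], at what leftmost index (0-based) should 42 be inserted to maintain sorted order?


List is sorted: [7, 10, 10, 30, 34, 40]
We need the leftmost position where 42 can be inserted, i.e. the first index whose element is >= 42 (or the end of the list if none is).
Binary search with low=0, high=6 (0-based indices):
  low=0, high=6, mid=3: a[3]=30 < 42, so low = 4
  low=4, high=6, mid=5: a[5]=40 < 42, so low = 6
Now low = high = 6, so the insertion index is 6.
Final answer: 6


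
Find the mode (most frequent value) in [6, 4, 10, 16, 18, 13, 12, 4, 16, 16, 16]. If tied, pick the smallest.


Count the frequency of each value:
  4 appears 2 time(s)
  6 appears 1 time(s)
  10 appears 1 time(s)
  12 appears 1 time(s)
  13 appears 1 time(s)
  16 appears 4 time(s)
  18 appears 1 time(s)
Maximum frequency is 4.
Only 16 reaches that frequency, so it is the mode.
Final answer: 16


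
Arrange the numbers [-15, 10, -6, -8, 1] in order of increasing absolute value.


Compute absolute values:
  |-15| = 15
  |10| = 10
  |-6| = 6
  |-8| = 8
  |1| = 1
Absolute values in increasing order: 1 < 6 < 8 < 10 < 15
Listing the original numbers in that order gives the answer.
Final answer: [1, -6, -8, 10, -15]


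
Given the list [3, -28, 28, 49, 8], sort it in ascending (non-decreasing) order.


Original list: [3, -28, 28, 49, 8]
Repeatedly take the smallest remaining element:
  Remaining [3, -28, 28, 49, 8] -> smallest is -28
  Remaining [3, 28, 49, 8] -> smallest is 3
  Remaining [28, 49, 8] -> smallest is 8
  Remaining [28, 49] -> smallest is 28
  Remaining [49] -> smallest is 49
Collecting the picks in order gives the sorted list.
Final answer: [-28, 3, 8, 28, 49]


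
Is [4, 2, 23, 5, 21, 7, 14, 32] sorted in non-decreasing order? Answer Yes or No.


Check consecutive pairs:
  4 <= 2? False
  2 <= 23? True
  23 <= 5? False
  5 <= 21? True
  21 <= 7? False
  7 <= 14? True
  14 <= 32? True
3 consecutive pair(s) are out of order, so the list is not sorted.
Final answer: No


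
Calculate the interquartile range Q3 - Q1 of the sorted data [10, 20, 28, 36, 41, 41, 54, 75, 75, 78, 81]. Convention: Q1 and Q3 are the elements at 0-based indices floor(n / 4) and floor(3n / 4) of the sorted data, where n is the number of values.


The data has n = 11 elements.
Q1 index = floor(11 / 4) = floor(2.75) = 2; Q3 index = floor(3 * 11 / 4) = floor(8.25) = 8
Q1 = element at index 2 = 28
Q3 = element at index 8 = 75
IQR = 75 - 28 = 47
Final answer: 47


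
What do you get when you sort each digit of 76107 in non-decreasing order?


The number 76107 has digits: 7, 6, 1, 0, 7
Sorted: 0, 1, 6, 7, 7
Joining the sorted digits gives the result.
Final answer: 01677


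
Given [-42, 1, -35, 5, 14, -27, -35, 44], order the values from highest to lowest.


Original list: [-42, 1, -35, 5, 14, -27, -35, 44]
Repeatedly take the largest remaining element:
  Remaining [-42, 1, -35, 5, 14, -27, -35, 44] -> largest is 44
  Remaining [-42, 1, -35, 5, 14, -27, -35] -> largest is 14
  Remaining [-42, 1, -35, 5, -27, -35] -> largest is 5
  Remaining [-42, 1, -35, -27, -35] -> largest is 1
  Remaining [-42, -35, -27, -35] -> largest is -27
  Remaining [-42, -35, -35] -> largest is -35
  Remaining [-42, -35] -> largest is -35
  Remaining [-42] -> largest is -42
Collecting the picks in order gives the descending list.
Final answer: [44, 14, 5, 1, -27, -35, -35, -42]


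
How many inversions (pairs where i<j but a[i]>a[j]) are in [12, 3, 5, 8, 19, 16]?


For each element, count the later elements that are smaller than it:
  12 (index 0): smaller elements after it = [3, 5, 8] -> 3
  3 (index 1): smaller elements after it = [] -> 0
  5 (index 2): smaller elements after it = [] -> 0
  8 (index 3): smaller elements after it = [] -> 0
  19 (index 4): smaller elements after it = [16] -> 1
Total inversions = 3 + 0 + 0 + 0 + 1 = 4
Final answer: 4


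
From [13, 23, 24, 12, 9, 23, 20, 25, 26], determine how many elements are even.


Check each element:
  13 is odd
  23 is odd
  24 is even
  12 is even
  9 is odd
  23 is odd
  20 is even
  25 is odd
  26 is even
Evens: [24, 12, 20, 26]
Count of evens = 4
Final answer: 4


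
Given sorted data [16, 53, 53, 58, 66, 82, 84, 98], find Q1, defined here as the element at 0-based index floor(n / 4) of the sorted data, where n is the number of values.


The list has n = 8 elements.
Q1 index = floor(8 / 4) = floor(2) = 2
Counting from index 0 in the sorted data, the element at index 2 is 53.
Final answer: 53


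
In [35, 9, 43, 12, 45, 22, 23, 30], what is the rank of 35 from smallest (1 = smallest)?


Sort ascending: [9, 12, 22, 23, 30, 35, 43, 45]
Find 35 in the sorted list.
35 is at position 6 (1-indexed).
Final answer: 6


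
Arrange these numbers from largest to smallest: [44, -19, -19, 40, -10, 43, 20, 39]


Original list: [44, -19, -19, 40, -10, 43, 20, 39]
Repeatedly take the largest remaining element:
  Remaining [44, -19, -19, 40, -10, 43, 20, 39] -> largest is 44
  Remaining [-19, -19, 40, -10, 43, 20, 39] -> largest is 43
  Remaining [-19, -19, 40, -10, 20, 39] -> largest is 40
  Remaining [-19, -19, -10, 20, 39] -> largest is 39
  Remaining [-19, -19, -10, 20] -> largest is 20
  Remaining [-19, -19, -10] -> largest is -10
  Remaining [-19, -19] -> largest is -19
  Remaining [-19] -> largest is -19
Collecting the picks in order gives the descending list.
Final answer: [44, 43, 40, 39, 20, -10, -19, -19]


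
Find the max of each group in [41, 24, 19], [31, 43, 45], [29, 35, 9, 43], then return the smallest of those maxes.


Find max of each group:
  Group 1: [41, 24, 19] -> max = 41
  Group 2: [31, 43, 45] -> max = 45
  Group 3: [29, 35, 9, 43] -> max = 43
Maxes: [41, 45, 43]
Minimum of maxes = 41
Final answer: 41


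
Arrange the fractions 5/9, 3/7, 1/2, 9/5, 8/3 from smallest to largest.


Convert to decimal for comparison:
  5/9 = 0.5556
  3/7 = 0.4286
  1/2 = 0.5
  9/5 = 1.8
  8/3 = 2.6667
Decimals in increasing order: 0.4286 < 0.5 < 0.5556 < 1.8 < 2.6667
Writing each back as its fraction gives the sorted order.
Final answer: 3/7, 1/2, 5/9, 9/5, 8/3


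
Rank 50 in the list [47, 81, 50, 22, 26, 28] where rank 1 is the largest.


Sort descending: [81, 50, 47, 28, 26, 22]
Find 50 in the sorted list.
50 is at position 2.
Final answer: 2


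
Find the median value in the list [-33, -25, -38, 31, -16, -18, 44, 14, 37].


First, sort the list: [-38, -33, -25, -18, -16, 14, 31, 37, 44]
The list has 9 elements (odd count).
The middle index is 4 (0-based), and the element there is -16.
Final answer: -16


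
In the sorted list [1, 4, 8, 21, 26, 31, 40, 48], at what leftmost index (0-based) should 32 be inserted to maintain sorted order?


List is sorted: [1, 4, 8, 21, 26, 31, 40, 48]
We need the leftmost position where 32 can be inserted, i.e. the first index whose element is >= 32 (or the end of the list if none is).
Binary search with low=0, high=8 (0-based indices):
  low=0, high=8, mid=4: a[4]=26 < 32, so low = 5
  low=5, high=8, mid=6: a[6]=40 >= 32, so high = 6
  low=5, high=6, mid=5: a[5]=31 < 32, so low = 6
Now low = high = 6, so the insertion index is 6.
Final answer: 6


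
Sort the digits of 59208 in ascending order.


The number 59208 has digits: 5, 9, 2, 0, 8
Sorted: 0, 2, 5, 8, 9
Joining the sorted digits gives the result.
Final answer: 02589


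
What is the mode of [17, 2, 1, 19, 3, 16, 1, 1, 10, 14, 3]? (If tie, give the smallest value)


Count the frequency of each value:
  1 appears 3 time(s)
  2 appears 1 time(s)
  3 appears 2 time(s)
  10 appears 1 time(s)
  14 appears 1 time(s)
  16 appears 1 time(s)
  17 appears 1 time(s)
  19 appears 1 time(s)
Maximum frequency is 3.
Only 1 reaches that frequency, so it is the mode.
Final answer: 1


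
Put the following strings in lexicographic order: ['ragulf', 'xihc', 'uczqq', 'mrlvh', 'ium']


Compare strings character by character (the first differing letter decides):
  'ium' < 'mrlvh' since 'i' < 'm' at position 1
  'mrlvh' < 'ragulf' since 'm' < 'r' at position 1
  'ragulf' < 'uczqq' since 'r' < 'u' at position 1
  'uczqq' < 'xihc' since 'u' < 'x' at position 1
Chaining these comparisons gives the alphabetical order.
Final answer: ['ium', 'mrlvh', 'ragulf', 'uczqq', 'xihc']


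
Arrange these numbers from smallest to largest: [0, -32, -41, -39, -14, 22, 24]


Original list: [0, -32, -41, -39, -14, 22, 24]
Repeatedly take the smallest remaining element:
  Remaining [0, -32, -41, -39, -14, 22, 24] -> smallest is -41
  Remaining [0, -32, -39, -14, 22, 24] -> smallest is -39
  Remaining [0, -32, -14, 22, 24] -> smallest is -32
  Remaining [0, -14, 22, 24] -> smallest is -14
  Remaining [0, 22, 24] -> smallest is 0
  Remaining [22, 24] -> smallest is 22
  Remaining [24] -> smallest is 24
Collecting the picks in order gives the sorted list.
Final answer: [-41, -39, -32, -14, 0, 22, 24]


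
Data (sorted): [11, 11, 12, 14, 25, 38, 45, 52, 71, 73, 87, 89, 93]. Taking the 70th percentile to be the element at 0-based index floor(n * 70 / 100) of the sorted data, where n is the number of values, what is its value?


The dataset has n = 13 elements.
Index = floor(13 * 70 / 100) = floor(910 / 100) = floor(9.1) = 9
Counting from index 0 in the sorted data, the element at index 9 is 73.
Final answer: 73


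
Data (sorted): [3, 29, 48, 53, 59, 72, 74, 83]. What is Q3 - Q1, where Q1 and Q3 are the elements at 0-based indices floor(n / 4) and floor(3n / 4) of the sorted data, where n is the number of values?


The data has n = 8 elements.
Q1 index = floor(8 / 4) = floor(2) = 2; Q3 index = floor(3 * 8 / 4) = floor(6) = 6
Q1 = element at index 2 = 48
Q3 = element at index 6 = 74
IQR = 74 - 48 = 26
Final answer: 26


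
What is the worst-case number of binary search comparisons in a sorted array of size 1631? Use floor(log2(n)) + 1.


Binary search halves the search space each step.
Maximum comparisons = floor(log2(1631)) + 1
log2(1631) = 10.6715
floor(log2(1631)) = 10, so 10 + 1 = 11
Final answer: 11


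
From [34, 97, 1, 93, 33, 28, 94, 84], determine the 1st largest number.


Sort descending: [97, 94, 93, 84, 34, 33, 28, 1]
The 1st element (1-indexed) is at index 0.
Value = 97
Final answer: 97


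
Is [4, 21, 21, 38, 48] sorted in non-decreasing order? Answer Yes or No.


Check consecutive pairs:
  4 <= 21? True
  21 <= 21? True
  21 <= 38? True
  38 <= 48? True
Every consecutive pair is in order, so the list is non-decreasing.
Final answer: Yes


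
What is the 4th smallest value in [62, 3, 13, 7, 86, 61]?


Sort ascending: [3, 7, 13, 61, 62, 86]
The 4th element (1-indexed) is at index 3.
Value = 61
Final answer: 61


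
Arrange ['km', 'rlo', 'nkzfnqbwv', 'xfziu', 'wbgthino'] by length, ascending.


Compute lengths:
  'km' has length 2
  'rlo' has length 3
  'nkzfnqbwv' has length 9
  'xfziu' has length 5
  'wbgthino' has length 8
Lengths in increasing order: 2 < 3 < 5 < 8 < 9
Listing the words in that order gives the answer.
Final answer: ['km', 'rlo', 'xfziu', 'wbgthino', 'nkzfnqbwv']


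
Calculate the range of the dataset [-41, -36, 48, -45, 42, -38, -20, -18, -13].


Maximum value: 48
Minimum value: -45
Range = 48 - (-45) = 93
Final answer: 93


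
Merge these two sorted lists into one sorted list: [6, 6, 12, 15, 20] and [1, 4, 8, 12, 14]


List A: [6, 6, 12, 15, 20]
List B: [1, 4, 8, 12, 14]
Repeatedly compare the front elements and take the smaller:
  6 vs 1 -> take 1
  6 vs 4 -> take 4
  6 vs 8 -> take 6
  6 vs 8 -> take 6
  12 vs 8 -> take 8
  12 vs 12 -> take 12
  15 vs 12 -> take 12
  15 vs 14 -> take 14
  B is exhausted; append the rest of A: [15, 20]
Final answer: [1, 4, 6, 6, 8, 12, 12, 14, 15, 20]


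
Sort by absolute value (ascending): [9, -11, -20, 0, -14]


Compute absolute values:
  |9| = 9
  |-11| = 11
  |-20| = 20
  |0| = 0
  |-14| = 14
Absolute values in increasing order: 0 < 9 < 11 < 14 < 20
Listing the original numbers in that order gives the answer.
Final answer: [0, 9, -11, -14, -20]


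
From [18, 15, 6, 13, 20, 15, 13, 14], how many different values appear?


List all unique values:
Distinct values: [6, 13, 14, 15, 18, 20]
Count = 6
Final answer: 6


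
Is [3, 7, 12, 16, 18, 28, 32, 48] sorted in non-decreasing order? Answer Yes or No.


Check consecutive pairs:
  3 <= 7? True
  7 <= 12? True
  12 <= 16? True
  16 <= 18? True
  18 <= 28? True
  28 <= 32? True
  32 <= 48? True
Every consecutive pair is in order, so the list is non-decreasing.
Final answer: Yes


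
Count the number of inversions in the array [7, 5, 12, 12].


For each element, count the later elements that are smaller than it:
  7 (index 0): smaller elements after it = [5] -> 1
  5 (index 1): smaller elements after it = [] -> 0
  12 (index 2): smaller elements after it = [] -> 0
Total inversions = 1 + 0 + 0 = 1
Final answer: 1


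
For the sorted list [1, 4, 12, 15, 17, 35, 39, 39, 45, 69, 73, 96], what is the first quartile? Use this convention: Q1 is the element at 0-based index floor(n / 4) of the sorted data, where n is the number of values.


The list has n = 12 elements.
Q1 index = floor(12 / 4) = floor(3) = 3
Counting from index 0 in the sorted data, the element at index 3 is 15.
Final answer: 15


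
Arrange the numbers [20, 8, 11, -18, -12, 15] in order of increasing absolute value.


Compute absolute values:
  |20| = 20
  |8| = 8
  |11| = 11
  |-18| = 18
  |-12| = 12
  |15| = 15
Absolute values in increasing order: 8 < 11 < 12 < 15 < 18 < 20
Listing the original numbers in that order gives the answer.
Final answer: [8, 11, -12, 15, -18, 20]


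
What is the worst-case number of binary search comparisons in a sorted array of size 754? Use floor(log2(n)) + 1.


Binary search halves the search space each step.
Maximum comparisons = floor(log2(754)) + 1
log2(754) = 9.5584
floor(log2(754)) = 9, so 9 + 1 = 10
Final answer: 10


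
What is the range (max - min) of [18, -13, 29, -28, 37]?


Maximum value: 37
Minimum value: -28
Range = 37 - (-28) = 65
Final answer: 65


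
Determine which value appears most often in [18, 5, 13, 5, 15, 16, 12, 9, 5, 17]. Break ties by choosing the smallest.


Count the frequency of each value:
  5 appears 3 time(s)
  9 appears 1 time(s)
  12 appears 1 time(s)
  13 appears 1 time(s)
  15 appears 1 time(s)
  16 appears 1 time(s)
  17 appears 1 time(s)
  18 appears 1 time(s)
Maximum frequency is 3.
Only 5 reaches that frequency, so it is the mode.
Final answer: 5


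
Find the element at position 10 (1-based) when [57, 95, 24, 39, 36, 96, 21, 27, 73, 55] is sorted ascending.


Sort ascending: [21, 24, 27, 36, 39, 55, 57, 73, 95, 96]
The 10th element (1-indexed) is at index 9.
Value = 96
Final answer: 96


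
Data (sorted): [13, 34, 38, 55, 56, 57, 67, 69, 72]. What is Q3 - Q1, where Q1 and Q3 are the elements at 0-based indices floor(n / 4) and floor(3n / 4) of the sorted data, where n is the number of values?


The data has n = 9 elements.
Q1 index = floor(9 / 4) = floor(2.25) = 2; Q3 index = floor(3 * 9 / 4) = floor(6.75) = 6
Q1 = element at index 2 = 38
Q3 = element at index 6 = 67
IQR = 67 - 38 = 29
Final answer: 29


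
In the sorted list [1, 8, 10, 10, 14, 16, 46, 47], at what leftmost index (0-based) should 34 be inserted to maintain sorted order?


List is sorted: [1, 8, 10, 10, 14, 16, 46, 47]
We need the leftmost position where 34 can be inserted, i.e. the first index whose element is >= 34 (or the end of the list if none is).
Binary search with low=0, high=8 (0-based indices):
  low=0, high=8, mid=4: a[4]=14 < 34, so low = 5
  low=5, high=8, mid=6: a[6]=46 >= 34, so high = 6
  low=5, high=6, mid=5: a[5]=16 < 34, so low = 6
Now low = high = 6, so the insertion index is 6.
Final answer: 6


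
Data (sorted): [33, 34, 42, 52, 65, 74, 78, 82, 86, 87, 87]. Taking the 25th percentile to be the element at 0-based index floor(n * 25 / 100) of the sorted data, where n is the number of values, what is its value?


The dataset has n = 11 elements.
Index = floor(11 * 25 / 100) = floor(275 / 100) = floor(2.75) = 2
Counting from index 0 in the sorted data, the element at index 2 is 42.
Final answer: 42


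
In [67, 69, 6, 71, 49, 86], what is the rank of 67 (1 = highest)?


Sort descending: [86, 71, 69, 67, 49, 6]
Find 67 in the sorted list.
67 is at position 4.
Final answer: 4


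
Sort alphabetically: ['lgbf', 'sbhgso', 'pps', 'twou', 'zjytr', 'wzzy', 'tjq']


Compare strings character by character (the first differing letter decides):
  'lgbf' < 'pps' since 'l' < 'p' at position 1
  'pps' < 'sbhgso' since 'p' < 's' at position 1
  'sbhgso' < 'tjq' since 's' < 't' at position 1
  'tjq' < 'twou' since 'j' < 'w' at position 2
  'twou' < 'wzzy' since 't' < 'w' at position 1
  'wzzy' < 'zjytr' since 'w' < 'z' at position 1
Chaining these comparisons gives the alphabetical order.
Final answer: ['lgbf', 'pps', 'sbhgso', 'tjq', 'twou', 'wzzy', 'zjytr']


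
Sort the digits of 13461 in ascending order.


The number 13461 has digits: 1, 3, 4, 6, 1
Sorted: 1, 1, 3, 4, 6
Joining the sorted digits gives the result.
Final answer: 11346


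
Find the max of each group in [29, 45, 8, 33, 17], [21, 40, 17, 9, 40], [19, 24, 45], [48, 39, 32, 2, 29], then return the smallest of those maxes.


Find max of each group:
  Group 1: [29, 45, 8, 33, 17] -> max = 45
  Group 2: [21, 40, 17, 9, 40] -> max = 40
  Group 3: [19, 24, 45] -> max = 45
  Group 4: [48, 39, 32, 2, 29] -> max = 48
Maxes: [45, 40, 45, 48]
Minimum of maxes = 40
Final answer: 40
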